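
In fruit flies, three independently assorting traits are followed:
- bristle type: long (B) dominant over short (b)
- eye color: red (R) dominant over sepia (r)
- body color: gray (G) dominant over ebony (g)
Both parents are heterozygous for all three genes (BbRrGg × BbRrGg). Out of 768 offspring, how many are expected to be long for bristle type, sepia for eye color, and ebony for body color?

Trihybrid cross: BbRrGg × BbRrGg
Each trait segregates independently with a 3:1 phenotypic ratio, so each gene contributes 3/4 (dominant) or 1/4 (recessive).
Target: long (bristle type), sepia (eye color), ebony (body color)
Probability = product of independent per-trait probabilities
= 3/4 × 1/4 × 1/4 = 3/64
Expected count = 3/64 × 768 = 36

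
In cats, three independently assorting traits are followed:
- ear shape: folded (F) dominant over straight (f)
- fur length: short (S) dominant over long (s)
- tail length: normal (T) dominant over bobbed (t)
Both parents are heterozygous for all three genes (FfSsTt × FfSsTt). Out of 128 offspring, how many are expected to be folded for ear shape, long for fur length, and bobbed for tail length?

Trihybrid cross: FfSsTt × FfSsTt
Each trait segregates independently with a 3:1 phenotypic ratio, so each gene contributes 3/4 (dominant) or 1/4 (recessive).
Target: folded (ear shape), long (fur length), bobbed (tail length)
Probability = product of independent per-trait probabilities
= 3/4 × 1/4 × 1/4 = 3/64
Expected count = 3/64 × 128 = 6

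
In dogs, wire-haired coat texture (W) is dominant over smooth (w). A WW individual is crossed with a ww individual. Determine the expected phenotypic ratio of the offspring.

Punnett square for WW × ww:
Offspring genotypes: 4 Ww
wire-haired: 4, smooth: 0
Ratio: all wire-haired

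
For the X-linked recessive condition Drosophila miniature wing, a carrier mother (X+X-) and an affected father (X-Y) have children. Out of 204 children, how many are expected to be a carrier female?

Cross: X+X- × X-Y
Offspring: 1 X+X-, 1 X+Y, 1 X-X-, 1 X-Y
Probability of a carrier female: 1/4
Expected count = 1/4 × 204 = 51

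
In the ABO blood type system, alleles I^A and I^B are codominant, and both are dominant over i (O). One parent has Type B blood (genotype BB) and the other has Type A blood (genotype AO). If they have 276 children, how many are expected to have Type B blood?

Cross: BB × AO
Possible offspring genotypes: 2 AB, 2 BO
Blood type counts: 2 Type AB, 2 Type B
Probability of Type B: 2/4 = 1/2
Expected count = 1/2 × 276 = 138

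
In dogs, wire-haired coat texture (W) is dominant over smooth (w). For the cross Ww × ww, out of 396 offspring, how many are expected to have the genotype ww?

Punnett square for Ww × ww:
Offspring genotypes: 2 Ww, 2 ww
Total offspring: 4
Count with target: 2
Probability: 2/4 = 1/2
Expected count = 1/2 × 396 = 198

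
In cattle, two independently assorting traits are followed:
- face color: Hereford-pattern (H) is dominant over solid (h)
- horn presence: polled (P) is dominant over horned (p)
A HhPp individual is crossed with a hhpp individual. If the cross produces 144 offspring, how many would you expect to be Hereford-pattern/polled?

Dihybrid cross HhPp × hhpp — consider each gene separately:
face color: Hh × hh → 2 Hh, 2 hh → 2 H_ : 2 hh (out of 4)
horn presence: Pp × pp → 2 Pp, 2 pp → 2 P_ : 2 pp (out of 4)
Combine (counts out of 4 × 4 = 16): Hereford-pattern/polled (H_P_) = 2×2 = 4; Hereford-pattern/horned (H_pp) = 2×2 = 4; solid/polled (hhP_) = 2×2 = 4; solid/horned (hhpp) = 2×2 = 4
Phenotype counts (out of 16): 4 Hereford-pattern/polled, 4 Hereford-pattern/horned, 4 solid/polled, 4 solid/horned
Hereford-pattern/polled: 4 out of 16 → fraction 1/4
Expected count = 1/4 × 144 = 36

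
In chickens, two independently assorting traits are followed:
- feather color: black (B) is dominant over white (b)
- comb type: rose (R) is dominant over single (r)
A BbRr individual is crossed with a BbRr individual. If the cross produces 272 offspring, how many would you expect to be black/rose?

Dihybrid cross BbRr × BbRr — consider each gene separately:
feather color: Bb × Bb → 1 BB, 2 Bb, 1 bb → 3 B_ : 1 bb (out of 4)
comb type: Rr × Rr → 1 RR, 2 Rr, 1 rr → 3 R_ : 1 rr (out of 4)
Combine (counts out of 4 × 4 = 16): black/rose (B_R_) = 3×3 = 9; black/single (B_rr) = 3×1 = 3; white/rose (bbR_) = 1×3 = 3; white/single (bbrr) = 1×1 = 1
Phenotype counts (out of 16): 9 black/rose, 3 black/single, 3 white/rose, 1 white/single
black/rose: 9 out of 16 → fraction 9/16
Expected count = 9/16 × 272 = 153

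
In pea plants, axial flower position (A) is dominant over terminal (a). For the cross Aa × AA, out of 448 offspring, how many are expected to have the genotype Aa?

Punnett square for Aa × AA:
Offspring genotypes: 2 AA, 2 Aa
Total offspring: 4
Count with target: 2
Probability: 2/4 = 1/2
Expected count = 1/2 × 448 = 224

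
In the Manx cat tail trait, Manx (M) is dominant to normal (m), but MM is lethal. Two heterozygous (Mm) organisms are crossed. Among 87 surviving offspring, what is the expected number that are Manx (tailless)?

Cross: Mm × Mm
Punnett square offspring (before lethality): 1 MM, 2 Mm, 1 mm
The MM genotype is lethal (embryos die); surviving offspring: 2 Mm, 1 mm
Manx (tailless): 2 out of 3 → fraction 2/3
Expected count = 2/3 × 87 = 58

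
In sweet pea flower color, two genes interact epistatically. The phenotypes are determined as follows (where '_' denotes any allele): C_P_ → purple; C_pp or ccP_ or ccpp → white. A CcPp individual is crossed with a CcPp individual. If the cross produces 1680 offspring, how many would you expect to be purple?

Cross: CcPp × CcPp — consider each gene separately:
C gene: Cc × Cc → 1 CC, 2 Cc, 1 cc → 3 C_ : 1 cc (out of 4)
P gene: Pp × Pp → 1 PP, 2 Pp, 1 pp → 3 P_ : 1 pp (out of 4)
Genotype classes (out of 4 × 4 = 16): C_P_ = 3×3 = 9; C_pp = 3×1 = 3; ccP_ = 1×3 = 3; ccpp = 1×1 = 1
Apply the phenotype rules: C_P_ (9) → purple; C_pp (3) + ccP_ (3) + ccpp (1) → white
Phenotype counts (out of 16): 9 purple, 7 white
purple: 9 out of 16 → fraction 9/16
Expected count = 9/16 × 1680 = 945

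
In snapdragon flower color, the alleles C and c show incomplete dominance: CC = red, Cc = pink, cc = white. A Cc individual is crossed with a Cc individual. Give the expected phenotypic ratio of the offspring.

Punnett square for Cc × Cc:
Offspring genotypes: 1 CC, 2 Cc, 1 cc
Phenotype counts: 1 red, 2 pink, 1 white
Ratio: 1 red : 2 pink : 1 white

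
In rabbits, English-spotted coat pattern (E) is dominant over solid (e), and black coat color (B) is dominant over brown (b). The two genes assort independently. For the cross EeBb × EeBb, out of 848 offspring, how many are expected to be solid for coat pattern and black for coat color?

Dihybrid cross EeBb × EeBb — consider each gene separately:
coat pattern: Ee × Ee → 1 EE, 2 Ee, 1 ee → 3 E_ : 1 ee (out of 4)
coat color: Bb × Bb → 1 BB, 2 Bb, 1 bb → 3 B_ : 1 bb (out of 4)
Looking for: solid (ee) and black (B_)
P(solid) = 1/4, P(black) = 3/4
P(both) = 1/4 × 3/4 = 3/16
Expected count = 3/16 × 848 = 159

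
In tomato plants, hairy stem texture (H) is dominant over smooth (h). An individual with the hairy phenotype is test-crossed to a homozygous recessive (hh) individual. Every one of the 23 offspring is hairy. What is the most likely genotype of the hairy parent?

Test cross: ? × hh
All offspring are hairy.
If the unknown parent were heterozygous (Hh), about half of 23 offspring would be smooth; none are. The unknown parent is most likely homozygous dominant (HH).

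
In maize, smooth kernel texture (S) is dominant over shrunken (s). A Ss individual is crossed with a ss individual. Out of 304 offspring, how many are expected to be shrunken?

Punnett square for Ss × ss:
Offspring genotypes: 2 Ss, 2 ss
smooth: 2, shrunken: 2
shrunken: 2 out of 4 → fraction 1/2
Expected count = 1/2 × 304 = 152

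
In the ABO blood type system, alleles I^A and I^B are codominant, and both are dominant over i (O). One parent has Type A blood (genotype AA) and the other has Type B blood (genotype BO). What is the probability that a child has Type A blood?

Cross: AA × BO
Possible offspring genotypes: 2 AB, 2 AO
Blood type counts: 2 Type AB, 2 Type A
Probability of Type A: 2/4 = 1/2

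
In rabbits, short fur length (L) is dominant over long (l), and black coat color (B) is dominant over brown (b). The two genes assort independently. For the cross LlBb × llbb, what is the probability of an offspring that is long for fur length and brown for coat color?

Dihybrid cross LlBb × llbb — consider each gene separately:
fur length: Ll × ll → 2 Ll, 2 ll → 2 L_ : 2 ll (out of 4)
coat color: Bb × bb → 2 Bb, 2 bb → 2 B_ : 2 bb (out of 4)
Looking for: long (ll) and brown (bb)
P(long) = 2/4, P(brown) = 2/4
P(both) = 2/4 × 2/4 = 4/16 = 1/4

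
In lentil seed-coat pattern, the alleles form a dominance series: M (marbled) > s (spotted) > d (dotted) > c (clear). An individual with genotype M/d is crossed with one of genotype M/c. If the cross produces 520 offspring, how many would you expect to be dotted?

Cross: M/d × M/c
Allele dominance: M > s > d > c
Offspring genotypes: 1 M/M, 1 M/c, 1 M/d, 1 d/c
Phenotype counts: 3 marbled, 1 dotted
dotted: 1 out of 4 → fraction 1/4
Expected count = 1/4 × 520 = 130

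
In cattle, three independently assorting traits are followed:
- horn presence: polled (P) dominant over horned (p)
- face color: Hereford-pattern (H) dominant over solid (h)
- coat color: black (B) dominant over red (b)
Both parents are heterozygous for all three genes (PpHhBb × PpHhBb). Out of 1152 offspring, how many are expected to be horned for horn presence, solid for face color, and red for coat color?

Trihybrid cross: PpHhBb × PpHhBb
Each trait segregates independently with a 3:1 phenotypic ratio, so each gene contributes 3/4 (dominant) or 1/4 (recessive).
Target: horned (horn presence), solid (face color), red (coat color)
Probability = product of independent per-trait probabilities
= 1/4 × 1/4 × 1/4 = 1/64
Expected count = 1/64 × 1152 = 18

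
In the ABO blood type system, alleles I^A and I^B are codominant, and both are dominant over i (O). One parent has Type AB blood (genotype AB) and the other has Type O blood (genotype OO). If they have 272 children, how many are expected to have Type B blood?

Cross: AB × OO
Possible offspring genotypes: 2 AO, 2 BO
Blood type counts: 2 Type A, 2 Type B
Probability of Type B: 2/4 = 1/2
Expected count = 1/2 × 272 = 136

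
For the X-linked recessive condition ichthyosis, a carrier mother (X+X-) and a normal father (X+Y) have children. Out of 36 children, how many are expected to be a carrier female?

Cross: X+X- × X+Y
Offspring: 1 X+X+, 1 X+Y, 1 X+X-, 1 X-Y
Probability of a carrier female: 1/4
Expected count = 1/4 × 36 = 9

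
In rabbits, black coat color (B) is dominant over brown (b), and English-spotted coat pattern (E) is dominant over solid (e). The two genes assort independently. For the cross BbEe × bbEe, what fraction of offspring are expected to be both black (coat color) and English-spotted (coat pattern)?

Dihybrid cross BbEe × bbEe — consider each gene separately:
coat color: Bb × bb → 2 Bb, 2 bb → 2 B_ : 2 bb (out of 4)
coat pattern: Ee × Ee → 1 EE, 2 Ee, 1 ee → 3 E_ : 1 ee (out of 4)
Looking for: black (B_) and English-spotted (E_)
P(black) = 2/4, P(English-spotted) = 3/4
P(both) = 2/4 × 3/4 = 6/16 = 3/8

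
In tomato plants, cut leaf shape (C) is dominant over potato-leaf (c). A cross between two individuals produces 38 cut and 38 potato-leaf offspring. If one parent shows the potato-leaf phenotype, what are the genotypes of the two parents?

Observed offspring: 38 cut, 38 potato-leaf
The observed ratio simplifies to 1:1. One parent shows potato-leaf, so its genotype must be cc. A 1:1 offspring split requires the other parent to be heterozygous (Cc).
Parent genotypes: cc × Cc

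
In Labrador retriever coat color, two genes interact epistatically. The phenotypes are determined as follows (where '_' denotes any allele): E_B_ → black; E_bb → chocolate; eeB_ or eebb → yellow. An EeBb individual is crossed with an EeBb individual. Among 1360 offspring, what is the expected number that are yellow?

Cross: EeBb × EeBb — consider each gene separately:
E gene: Ee × Ee → 1 EE, 2 Ee, 1 ee → 3 E_ : 1 ee (out of 4)
B gene: Bb × Bb → 1 BB, 2 Bb, 1 bb → 3 B_ : 1 bb (out of 4)
Genotype classes (out of 4 × 4 = 16): E_B_ = 3×3 = 9; E_bb = 3×1 = 3; eeB_ = 1×3 = 3; eebb = 1×1 = 1
Apply the phenotype rules: E_B_ (9) → black; E_bb (3) → chocolate; eeB_ (3) + eebb (1) → yellow
Phenotype counts (out of 16): 9 black, 3 chocolate, 4 yellow
yellow: 4 out of 16 → fraction 1/4
Expected count = 1/4 × 1360 = 340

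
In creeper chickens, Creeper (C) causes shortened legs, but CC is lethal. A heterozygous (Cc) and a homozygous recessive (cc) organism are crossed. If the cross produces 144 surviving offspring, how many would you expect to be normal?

Cross: Cc × cc
Punnett square offspring (before lethality): 2 Cc, 2 cc
No CC offspring are produced in this cross.
normal: 2 out of 4 → fraction 1/2
Expected count = 1/2 × 144 = 72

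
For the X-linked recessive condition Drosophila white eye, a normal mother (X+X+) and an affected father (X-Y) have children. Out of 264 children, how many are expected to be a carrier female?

Cross: X+X+ × X-Y
Offspring: 2 X+X-, 2 X+Y
Probability of a carrier female: 2/4 = 1/2
Expected count = 1/2 × 264 = 132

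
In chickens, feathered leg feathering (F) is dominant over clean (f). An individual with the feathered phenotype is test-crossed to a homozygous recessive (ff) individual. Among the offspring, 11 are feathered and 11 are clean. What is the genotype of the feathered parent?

Test cross: ? × ff
Offspring: 11 feathered, 11 clean — approximately 1:1.
A 1:1 ratio in a test cross indicates the unknown parent is heterozygous (Ff).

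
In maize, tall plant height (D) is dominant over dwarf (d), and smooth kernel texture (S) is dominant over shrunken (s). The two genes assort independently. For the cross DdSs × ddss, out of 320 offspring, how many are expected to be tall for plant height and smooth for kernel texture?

Dihybrid cross DdSs × ddss — consider each gene separately:
plant height: Dd × dd → 2 Dd, 2 dd → 2 D_ : 2 dd (out of 4)
kernel texture: Ss × ss → 2 Ss, 2 ss → 2 S_ : 2 ss (out of 4)
Looking for: tall (D_) and smooth (S_)
P(tall) = 2/4, P(smooth) = 2/4
P(both) = 2/4 × 2/4 = 4/16 = 1/4
Expected count = 1/4 × 320 = 80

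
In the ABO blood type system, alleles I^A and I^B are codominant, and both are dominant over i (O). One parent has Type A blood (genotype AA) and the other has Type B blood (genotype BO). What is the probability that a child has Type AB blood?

Cross: AA × BO
Possible offspring genotypes: 2 AB, 2 AO
Blood type counts: 2 Type AB, 2 Type A
Probability of Type AB: 2/4 = 1/2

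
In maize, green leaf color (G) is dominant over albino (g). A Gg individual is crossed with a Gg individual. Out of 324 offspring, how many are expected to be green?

Punnett square for Gg × Gg:
Offspring genotypes: 1 GG, 2 Gg, 1 gg
green: 3, albino: 1
green: 3 out of 4 → fraction 3/4
Expected count = 3/4 × 324 = 243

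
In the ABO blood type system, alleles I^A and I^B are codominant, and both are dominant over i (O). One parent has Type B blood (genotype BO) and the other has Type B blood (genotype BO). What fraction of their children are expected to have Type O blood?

Cross: BO × BO
Possible offspring genotypes: 1 BB, 2 BO, 1 OO
Blood type counts: 3 Type B, 1 Type O
Probability of Type O: 1/4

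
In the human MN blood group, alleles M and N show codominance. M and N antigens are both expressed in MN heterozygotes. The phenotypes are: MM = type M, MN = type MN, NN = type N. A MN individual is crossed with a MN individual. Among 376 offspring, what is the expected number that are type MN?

Punnett square for MN × MN:
Offspring genotypes: 1 MM, 2 MN, 1 NN
Phenotype counts: 1 type M, 2 type MN, 1 type N
type MN: 2 out of 4 → fraction 1/2
Expected count = 1/2 × 376 = 188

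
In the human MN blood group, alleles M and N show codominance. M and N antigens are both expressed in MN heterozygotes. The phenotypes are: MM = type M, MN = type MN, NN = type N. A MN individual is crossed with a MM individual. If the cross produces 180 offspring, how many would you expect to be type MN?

Punnett square for MN × MM:
Offspring genotypes: 2 MM, 2 MN
Phenotype counts: 2 type M, 2 type MN
type MN: 2 out of 4 → fraction 1/2
Expected count = 1/2 × 180 = 90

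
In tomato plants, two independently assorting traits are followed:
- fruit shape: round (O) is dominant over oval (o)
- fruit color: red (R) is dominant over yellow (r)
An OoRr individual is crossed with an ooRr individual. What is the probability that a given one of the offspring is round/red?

Dihybrid cross OoRr × ooRr — consider each gene separately:
fruit shape: Oo × oo → 2 Oo, 2 oo → 2 O_ : 2 oo (out of 4)
fruit color: Rr × Rr → 1 RR, 2 Rr, 1 rr → 3 R_ : 1 rr (out of 4)
Combine (counts out of 4 × 4 = 16): round/red (O_R_) = 2×3 = 6; round/yellow (O_rr) = 2×1 = 2; oval/red (ooR_) = 2×3 = 6; oval/yellow (oorr) = 2×1 = 2
Phenotype counts (out of 16): 6 round/red, 2 round/yellow, 6 oval/red, 2 oval/yellow
round/red: 6 out of 16
Probability: 6/16 = 3/8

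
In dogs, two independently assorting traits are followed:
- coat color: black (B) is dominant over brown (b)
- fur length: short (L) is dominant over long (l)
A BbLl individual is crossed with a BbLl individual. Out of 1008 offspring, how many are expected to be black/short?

Dihybrid cross BbLl × BbLl — consider each gene separately:
coat color: Bb × Bb → 1 BB, 2 Bb, 1 bb → 3 B_ : 1 bb (out of 4)
fur length: Ll × Ll → 1 LL, 2 Ll, 1 ll → 3 L_ : 1 ll (out of 4)
Combine (counts out of 4 × 4 = 16): black/short (B_L_) = 3×3 = 9; black/long (B_ll) = 3×1 = 3; brown/short (bbL_) = 1×3 = 3; brown/long (bbll) = 1×1 = 1
Phenotype counts (out of 16): 9 black/short, 3 black/long, 3 brown/short, 1 brown/long
black/short: 9 out of 16 → fraction 9/16
Expected count = 9/16 × 1008 = 567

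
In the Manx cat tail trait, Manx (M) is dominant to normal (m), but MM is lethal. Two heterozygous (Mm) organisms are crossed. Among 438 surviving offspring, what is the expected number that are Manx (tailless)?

Cross: Mm × Mm
Punnett square offspring (before lethality): 1 MM, 2 Mm, 1 mm
The MM genotype is lethal (embryos die); surviving offspring: 2 Mm, 1 mm
Manx (tailless): 2 out of 3 → fraction 2/3
Expected count = 2/3 × 438 = 292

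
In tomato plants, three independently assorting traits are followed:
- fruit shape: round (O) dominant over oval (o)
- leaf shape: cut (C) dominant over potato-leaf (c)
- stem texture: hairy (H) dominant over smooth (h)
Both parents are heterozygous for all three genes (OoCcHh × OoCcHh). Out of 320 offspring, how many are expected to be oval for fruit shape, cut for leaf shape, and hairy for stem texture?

Trihybrid cross: OoCcHh × OoCcHh
Each trait segregates independently with a 3:1 phenotypic ratio, so each gene contributes 3/4 (dominant) or 1/4 (recessive).
Target: oval (fruit shape), cut (leaf shape), hairy (stem texture)
Probability = product of independent per-trait probabilities
= 1/4 × 3/4 × 3/4 = 9/64
Expected count = 9/64 × 320 = 45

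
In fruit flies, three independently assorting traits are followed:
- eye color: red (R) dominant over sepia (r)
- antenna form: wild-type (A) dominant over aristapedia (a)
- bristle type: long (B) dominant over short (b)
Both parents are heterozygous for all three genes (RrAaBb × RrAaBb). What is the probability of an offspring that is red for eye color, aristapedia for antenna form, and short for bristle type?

Trihybrid cross: RrAaBb × RrAaBb
Each trait segregates independently with a 3:1 phenotypic ratio, so each gene contributes 3/4 (dominant) or 1/4 (recessive).
Target: red (eye color), aristapedia (antenna form), short (bristle type)
Probability = product of independent per-trait probabilities
= 3/4 × 1/4 × 1/4 = 3/64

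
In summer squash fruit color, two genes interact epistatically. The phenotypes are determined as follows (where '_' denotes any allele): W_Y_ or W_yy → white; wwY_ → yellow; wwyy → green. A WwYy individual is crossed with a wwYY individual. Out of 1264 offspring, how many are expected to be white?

Cross: WwYy × wwYY — consider each gene separately:
W gene: Ww × ww → 2 Ww, 2 ww → 2 W_ : 2 ww (out of 4)
Y gene: Yy × YY → 2 YY, 2 Yy → 4 Y_ (out of 4)
Genotype classes (out of 4 × 4 = 16): W_Y_ = 2×4 = 8; wwY_ = 2×4 = 8
Apply the phenotype rules: W_Y_ (8) → white; wwY_ (8) → yellow
Phenotype counts (out of 16): 8 white, 8 yellow
white: 8 out of 16 → fraction 1/2
Expected count = 1/2 × 1264 = 632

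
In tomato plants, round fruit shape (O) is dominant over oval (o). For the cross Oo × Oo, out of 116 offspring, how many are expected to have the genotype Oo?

Punnett square for Oo × Oo:
Offspring genotypes: 1 OO, 2 Oo, 1 oo
Total offspring: 4
Count with target: 2
Probability: 2/4 = 1/2
Expected count = 1/2 × 116 = 58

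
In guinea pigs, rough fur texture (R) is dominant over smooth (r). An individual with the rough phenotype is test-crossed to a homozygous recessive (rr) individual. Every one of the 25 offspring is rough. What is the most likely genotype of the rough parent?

Test cross: ? × rr
All offspring are rough.
If the unknown parent were heterozygous (Rr), about half of 25 offspring would be smooth; none are. The unknown parent is most likely homozygous dominant (RR).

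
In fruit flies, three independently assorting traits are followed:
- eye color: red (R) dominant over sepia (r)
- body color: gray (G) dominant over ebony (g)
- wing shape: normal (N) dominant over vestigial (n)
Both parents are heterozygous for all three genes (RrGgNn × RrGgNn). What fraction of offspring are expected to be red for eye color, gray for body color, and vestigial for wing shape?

Trihybrid cross: RrGgNn × RrGgNn
Each trait segregates independently with a 3:1 phenotypic ratio, so each gene contributes 3/4 (dominant) or 1/4 (recessive).
Target: red (eye color), gray (body color), vestigial (wing shape)
Probability = product of independent per-trait probabilities
= 3/4 × 3/4 × 1/4 = 9/64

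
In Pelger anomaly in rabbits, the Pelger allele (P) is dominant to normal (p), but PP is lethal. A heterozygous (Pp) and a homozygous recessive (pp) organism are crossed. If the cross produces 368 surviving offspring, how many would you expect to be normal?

Cross: Pp × pp
Punnett square offspring (before lethality): 2 Pp, 2 pp
No PP offspring are produced in this cross.
normal: 2 out of 4 → fraction 1/2
Expected count = 1/2 × 368 = 184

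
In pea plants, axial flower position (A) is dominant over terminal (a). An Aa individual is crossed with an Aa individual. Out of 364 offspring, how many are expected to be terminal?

Punnett square for Aa × Aa:
Offspring genotypes: 1 AA, 2 Aa, 1 aa
axial: 3, terminal: 1
terminal: 1 out of 4 → fraction 1/4
Expected count = 1/4 × 364 = 91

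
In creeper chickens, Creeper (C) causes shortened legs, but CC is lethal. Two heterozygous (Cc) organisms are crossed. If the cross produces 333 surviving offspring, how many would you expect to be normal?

Cross: Cc × Cc
Punnett square offspring (before lethality): 1 CC, 2 Cc, 1 cc
The CC genotype is lethal (embryos die); surviving offspring: 2 Cc, 1 cc
normal: 1 out of 3 → fraction 1/3
Expected count = 1/3 × 333 = 111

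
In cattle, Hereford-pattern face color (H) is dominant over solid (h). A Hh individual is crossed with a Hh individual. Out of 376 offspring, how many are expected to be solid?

Punnett square for Hh × Hh:
Offspring genotypes: 1 HH, 2 Hh, 1 hh
Hereford-pattern: 3, solid: 1
solid: 1 out of 4 → fraction 1/4
Expected count = 1/4 × 376 = 94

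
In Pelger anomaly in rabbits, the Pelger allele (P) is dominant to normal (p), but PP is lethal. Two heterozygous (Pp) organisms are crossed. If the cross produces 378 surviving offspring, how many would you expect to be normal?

Cross: Pp × Pp
Punnett square offspring (before lethality): 1 PP, 2 Pp, 1 pp
The PP genotype is lethal (embryos die); surviving offspring: 2 Pp, 1 pp
normal: 1 out of 3 → fraction 1/3
Expected count = 1/3 × 378 = 126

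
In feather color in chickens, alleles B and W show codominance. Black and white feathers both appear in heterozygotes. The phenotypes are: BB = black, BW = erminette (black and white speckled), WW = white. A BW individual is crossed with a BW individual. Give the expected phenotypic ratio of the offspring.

Punnett square for BW × BW:
Offspring genotypes: 1 BB, 2 BW, 1 WW
Phenotype counts: 1 black, 2 erminette (black and white speckled), 1 white
Ratio: 1 black : 2 erminette (black and white speckled) : 1 white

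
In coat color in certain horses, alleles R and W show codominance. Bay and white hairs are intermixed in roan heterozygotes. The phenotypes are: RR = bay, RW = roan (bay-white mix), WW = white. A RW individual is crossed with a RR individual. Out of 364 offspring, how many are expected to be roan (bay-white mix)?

Punnett square for RW × RR:
Offspring genotypes: 2 RR, 2 RW
Phenotype counts: 2 bay, 2 roan (bay-white mix)
roan (bay-white mix): 2 out of 4 → fraction 1/2
Expected count = 1/2 × 364 = 182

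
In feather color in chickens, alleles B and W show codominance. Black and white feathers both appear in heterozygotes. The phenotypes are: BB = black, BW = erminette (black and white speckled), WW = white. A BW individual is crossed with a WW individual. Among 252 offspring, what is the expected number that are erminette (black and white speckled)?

Punnett square for BW × WW:
Offspring genotypes: 2 BW, 2 WW
Phenotype counts: 2 erminette (black and white speckled), 2 white
erminette (black and white speckled): 2 out of 4 → fraction 1/2
Expected count = 1/2 × 252 = 126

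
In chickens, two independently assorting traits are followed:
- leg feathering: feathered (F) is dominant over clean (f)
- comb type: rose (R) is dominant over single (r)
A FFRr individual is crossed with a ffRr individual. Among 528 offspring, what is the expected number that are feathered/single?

Dihybrid cross FFRr × ffRr — consider each gene separately:
leg feathering: FF × ff → 4 Ff → 4 F_ (out of 4)
comb type: Rr × Rr → 1 RR, 2 Rr, 1 rr → 3 R_ : 1 rr (out of 4)
Combine (counts out of 4 × 4 = 16): feathered/rose (F_R_) = 4×3 = 12; feathered/single (F_rr) = 4×1 = 4
Phenotype counts (out of 16): 12 feathered/rose, 4 feathered/single
feathered/single: 4 out of 16 → fraction 1/4
Expected count = 1/4 × 528 = 132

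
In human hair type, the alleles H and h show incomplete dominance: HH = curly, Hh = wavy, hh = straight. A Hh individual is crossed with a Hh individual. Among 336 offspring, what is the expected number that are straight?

Punnett square for Hh × Hh:
Offspring genotypes: 1 HH, 2 Hh, 1 hh
Phenotype counts: 1 curly, 2 wavy, 1 straight
straight: 1 out of 4 → fraction 1/4
Expected count = 1/4 × 336 = 84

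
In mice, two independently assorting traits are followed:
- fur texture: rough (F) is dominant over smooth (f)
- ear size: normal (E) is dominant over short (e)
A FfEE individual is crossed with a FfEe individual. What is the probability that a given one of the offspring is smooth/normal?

Dihybrid cross FfEE × FfEe — consider each gene separately:
fur texture: Ff × Ff → 1 FF, 2 Ff, 1 ff → 3 F_ : 1 ff (out of 4)
ear size: EE × Ee → 2 EE, 2 Ee → 4 E_ (out of 4)
Combine (counts out of 4 × 4 = 16): rough/normal (F_E_) = 3×4 = 12; smooth/normal (ffE_) = 1×4 = 4
Phenotype counts (out of 16): 12 rough/normal, 4 smooth/normal
smooth/normal: 4 out of 16
Probability: 4/16 = 1/4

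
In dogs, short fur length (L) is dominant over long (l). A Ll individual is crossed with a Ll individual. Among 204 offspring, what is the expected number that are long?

Punnett square for Ll × Ll:
Offspring genotypes: 1 LL, 2 Ll, 1 ll
short: 3, long: 1
long: 1 out of 4 → fraction 1/4
Expected count = 1/4 × 204 = 51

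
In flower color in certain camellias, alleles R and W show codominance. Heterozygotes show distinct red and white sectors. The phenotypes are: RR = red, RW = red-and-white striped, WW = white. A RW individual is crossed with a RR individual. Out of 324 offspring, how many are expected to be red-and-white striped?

Punnett square for RW × RR:
Offspring genotypes: 2 RR, 2 RW
Phenotype counts: 2 red, 2 red-and-white striped
red-and-white striped: 2 out of 4 → fraction 1/2
Expected count = 1/2 × 324 = 162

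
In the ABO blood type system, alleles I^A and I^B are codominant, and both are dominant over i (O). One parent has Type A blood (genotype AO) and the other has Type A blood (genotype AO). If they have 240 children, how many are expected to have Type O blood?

Cross: AO × AO
Possible offspring genotypes: 1 AA, 2 AO, 1 OO
Blood type counts: 3 Type A, 1 Type O
Probability of Type O: 1/4
Expected count = 1/4 × 240 = 60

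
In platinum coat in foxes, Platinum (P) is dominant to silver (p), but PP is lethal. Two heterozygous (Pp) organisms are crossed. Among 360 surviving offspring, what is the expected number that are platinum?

Cross: Pp × Pp
Punnett square offspring (before lethality): 1 PP, 2 Pp, 1 pp
The PP genotype is lethal (embryos die); surviving offspring: 2 Pp, 1 pp
platinum: 2 out of 3 → fraction 2/3
Expected count = 2/3 × 360 = 240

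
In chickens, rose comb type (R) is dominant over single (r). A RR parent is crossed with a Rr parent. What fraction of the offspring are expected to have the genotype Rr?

Punnett square for RR × Rr:
Offspring genotypes: 2 RR, 2 Rr
Total offspring: 4
Count with target: 2
Probability: 2/4 = 1/2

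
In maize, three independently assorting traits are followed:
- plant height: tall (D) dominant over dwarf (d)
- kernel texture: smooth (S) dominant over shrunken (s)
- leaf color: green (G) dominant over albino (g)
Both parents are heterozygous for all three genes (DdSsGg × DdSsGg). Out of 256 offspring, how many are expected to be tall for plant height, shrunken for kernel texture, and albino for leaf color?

Trihybrid cross: DdSsGg × DdSsGg
Each trait segregates independently with a 3:1 phenotypic ratio, so each gene contributes 3/4 (dominant) or 1/4 (recessive).
Target: tall (plant height), shrunken (kernel texture), albino (leaf color)
Probability = product of independent per-trait probabilities
= 3/4 × 1/4 × 1/4 = 3/64
Expected count = 3/64 × 256 = 12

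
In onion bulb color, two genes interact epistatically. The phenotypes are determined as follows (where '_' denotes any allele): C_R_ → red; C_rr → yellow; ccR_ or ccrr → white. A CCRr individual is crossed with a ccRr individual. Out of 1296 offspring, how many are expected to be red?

Cross: CCRr × ccRr — consider each gene separately:
C gene: CC × cc → 4 Cc → 4 C_ (out of 4)
R gene: Rr × Rr → 1 RR, 2 Rr, 1 rr → 3 R_ : 1 rr (out of 4)
Genotype classes (out of 4 × 4 = 16): C_R_ = 4×3 = 12; C_rr = 4×1 = 4
Apply the phenotype rules: C_R_ (12) → red; C_rr (4) → yellow
Phenotype counts (out of 16): 12 red, 4 yellow
red: 12 out of 16 → fraction 3/4
Expected count = 3/4 × 1296 = 972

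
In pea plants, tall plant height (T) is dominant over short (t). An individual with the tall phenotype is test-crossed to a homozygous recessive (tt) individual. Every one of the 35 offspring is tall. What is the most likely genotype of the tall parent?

Test cross: ? × tt
All offspring are tall.
If the unknown parent were heterozygous (Tt), about half of 35 offspring would be short; none are. The unknown parent is most likely homozygous dominant (TT).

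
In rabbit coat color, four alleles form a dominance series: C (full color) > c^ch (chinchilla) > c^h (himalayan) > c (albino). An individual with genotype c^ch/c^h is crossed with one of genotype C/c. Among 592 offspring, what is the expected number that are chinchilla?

Cross: c^ch/c^h × C/c
Allele dominance: C > c^ch > c^h > c
Offspring genotypes: 1 C/c^ch, 1 c^ch/c, 1 C/c^h, 1 c^h/c
Phenotype counts: 2 full color, 1 chinchilla, 1 himalayan
chinchilla: 1 out of 4 → fraction 1/4
Expected count = 1/4 × 592 = 148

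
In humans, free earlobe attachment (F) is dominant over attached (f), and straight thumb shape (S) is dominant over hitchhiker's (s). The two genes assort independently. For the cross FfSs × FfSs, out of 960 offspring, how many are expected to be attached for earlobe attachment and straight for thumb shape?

Dihybrid cross FfSs × FfSs — consider each gene separately:
earlobe attachment: Ff × Ff → 1 FF, 2 Ff, 1 ff → 3 F_ : 1 ff (out of 4)
thumb shape: Ss × Ss → 1 SS, 2 Ss, 1 ss → 3 S_ : 1 ss (out of 4)
Looking for: attached (ff) and straight (S_)
P(attached) = 1/4, P(straight) = 3/4
P(both) = 1/4 × 3/4 = 3/16
Expected count = 3/16 × 960 = 180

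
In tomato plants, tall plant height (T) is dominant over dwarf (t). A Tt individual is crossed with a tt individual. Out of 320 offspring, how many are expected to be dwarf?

Punnett square for Tt × tt:
Offspring genotypes: 2 Tt, 2 tt
tall: 2, dwarf: 2
dwarf: 2 out of 4 → fraction 1/2
Expected count = 1/2 × 320 = 160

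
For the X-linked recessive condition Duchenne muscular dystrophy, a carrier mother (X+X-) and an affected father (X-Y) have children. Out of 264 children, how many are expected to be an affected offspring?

Cross: X+X- × X-Y
Offspring: 1 X+X-, 1 X+Y, 1 X-X-, 1 X-Y
Probability of an affected offspring: 2/4 = 1/2
Expected count = 1/2 × 264 = 132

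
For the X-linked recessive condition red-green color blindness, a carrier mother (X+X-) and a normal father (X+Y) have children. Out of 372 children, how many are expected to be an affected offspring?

Cross: X+X- × X+Y
Offspring: 1 X+X+, 1 X+Y, 1 X+X-, 1 X-Y
Probability of an affected offspring: 1/4
Expected count = 1/4 × 372 = 93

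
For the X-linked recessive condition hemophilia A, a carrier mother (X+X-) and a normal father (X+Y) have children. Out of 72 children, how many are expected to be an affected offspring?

Cross: X+X- × X+Y
Offspring: 1 X+X+, 1 X+Y, 1 X+X-, 1 X-Y
Probability of an affected offspring: 1/4
Expected count = 1/4 × 72 = 18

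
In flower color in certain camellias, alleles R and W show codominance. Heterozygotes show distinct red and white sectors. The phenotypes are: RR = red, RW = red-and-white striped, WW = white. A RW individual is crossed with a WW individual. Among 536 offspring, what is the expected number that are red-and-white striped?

Punnett square for RW × WW:
Offspring genotypes: 2 RW, 2 WW
Phenotype counts: 2 red-and-white striped, 2 white
red-and-white striped: 2 out of 4 → fraction 1/2
Expected count = 1/2 × 536 = 268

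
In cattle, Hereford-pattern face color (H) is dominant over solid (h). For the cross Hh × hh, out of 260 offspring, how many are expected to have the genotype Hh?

Punnett square for Hh × hh:
Offspring genotypes: 2 Hh, 2 hh
Total offspring: 4
Count with target: 2
Probability: 2/4 = 1/2
Expected count = 1/2 × 260 = 130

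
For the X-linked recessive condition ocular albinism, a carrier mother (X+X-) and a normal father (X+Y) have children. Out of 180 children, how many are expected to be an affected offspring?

Cross: X+X- × X+Y
Offspring: 1 X+X+, 1 X+Y, 1 X+X-, 1 X-Y
Probability of an affected offspring: 1/4
Expected count = 1/4 × 180 = 45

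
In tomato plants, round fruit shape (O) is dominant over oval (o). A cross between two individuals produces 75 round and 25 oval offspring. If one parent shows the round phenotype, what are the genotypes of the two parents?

Observed offspring: 75 round, 25 oval
The observed ratio simplifies to 3:1. Oval (oo) offspring appear, so each parent must contribute one o allele. The parent stated to show round carries O, so it is Oo. The other parent is then either Oo or oo: Oo × oo would give a 1:1 split, whereas Oo × Oo gives 3:1 — matching the data. So both parents are heterozygous (Oo × Oo).
Parent genotypes: Oo × Oo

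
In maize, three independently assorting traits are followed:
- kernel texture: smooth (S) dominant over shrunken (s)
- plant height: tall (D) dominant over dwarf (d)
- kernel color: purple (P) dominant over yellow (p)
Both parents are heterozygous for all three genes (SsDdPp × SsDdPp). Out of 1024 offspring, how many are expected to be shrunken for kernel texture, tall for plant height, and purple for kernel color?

Trihybrid cross: SsDdPp × SsDdPp
Each trait segregates independently with a 3:1 phenotypic ratio, so each gene contributes 3/4 (dominant) or 1/4 (recessive).
Target: shrunken (kernel texture), tall (plant height), purple (kernel color)
Probability = product of independent per-trait probabilities
= 1/4 × 3/4 × 3/4 = 9/64
Expected count = 9/64 × 1024 = 144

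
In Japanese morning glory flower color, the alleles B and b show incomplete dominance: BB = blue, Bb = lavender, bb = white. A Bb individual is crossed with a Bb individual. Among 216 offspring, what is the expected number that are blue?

Punnett square for Bb × Bb:
Offspring genotypes: 1 BB, 2 Bb, 1 bb
Phenotype counts: 1 blue, 2 lavender, 1 white
blue: 1 out of 4 → fraction 1/4
Expected count = 1/4 × 216 = 54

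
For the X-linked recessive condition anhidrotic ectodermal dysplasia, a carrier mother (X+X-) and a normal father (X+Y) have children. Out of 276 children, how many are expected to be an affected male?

Cross: X+X- × X+Y
Offspring: 1 X+X+, 1 X+Y, 1 X+X-, 1 X-Y
Probability of an affected male: 1/4
Expected count = 1/4 × 276 = 69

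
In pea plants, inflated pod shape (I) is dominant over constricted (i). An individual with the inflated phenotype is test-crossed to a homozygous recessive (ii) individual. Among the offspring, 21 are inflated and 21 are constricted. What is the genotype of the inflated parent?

Test cross: ? × ii
Offspring: 21 inflated, 21 constricted — approximately 1:1.
A 1:1 ratio in a test cross indicates the unknown parent is heterozygous (Ii).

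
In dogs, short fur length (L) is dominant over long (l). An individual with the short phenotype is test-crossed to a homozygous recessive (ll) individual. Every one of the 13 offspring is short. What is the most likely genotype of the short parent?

Test cross: ? × ll
All offspring are short.
If the unknown parent were heterozygous (Ll), about half of 13 offspring would be long; none are. The unknown parent is most likely homozygous dominant (LL).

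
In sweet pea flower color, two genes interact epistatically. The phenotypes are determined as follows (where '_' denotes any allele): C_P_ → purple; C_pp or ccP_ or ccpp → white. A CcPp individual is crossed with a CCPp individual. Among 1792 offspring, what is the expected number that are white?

Cross: CcPp × CCPp — consider each gene separately:
C gene: Cc × CC → 2 CC, 2 Cc → 4 C_ (out of 4)
P gene: Pp × Pp → 1 PP, 2 Pp, 1 pp → 3 P_ : 1 pp (out of 4)
Genotype classes (out of 4 × 4 = 16): C_P_ = 4×3 = 12; C_pp = 4×1 = 4
Apply the phenotype rules: C_P_ (12) → purple; C_pp (4) → white
Phenotype counts (out of 16): 12 purple, 4 white
white: 4 out of 16 → fraction 1/4
Expected count = 1/4 × 1792 = 448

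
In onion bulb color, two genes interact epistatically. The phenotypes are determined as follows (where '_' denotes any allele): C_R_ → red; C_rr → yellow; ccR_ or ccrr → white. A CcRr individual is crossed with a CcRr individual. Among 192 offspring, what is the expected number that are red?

Cross: CcRr × CcRr — consider each gene separately:
C gene: Cc × Cc → 1 CC, 2 Cc, 1 cc → 3 C_ : 1 cc (out of 4)
R gene: Rr × Rr → 1 RR, 2 Rr, 1 rr → 3 R_ : 1 rr (out of 4)
Genotype classes (out of 4 × 4 = 16): C_R_ = 3×3 = 9; C_rr = 3×1 = 3; ccR_ = 1×3 = 3; ccrr = 1×1 = 1
Apply the phenotype rules: C_R_ (9) → red; C_rr (3) → yellow; ccR_ (3) + ccrr (1) → white
Phenotype counts (out of 16): 9 red, 3 yellow, 4 white
red: 9 out of 16 → fraction 9/16
Expected count = 9/16 × 192 = 108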